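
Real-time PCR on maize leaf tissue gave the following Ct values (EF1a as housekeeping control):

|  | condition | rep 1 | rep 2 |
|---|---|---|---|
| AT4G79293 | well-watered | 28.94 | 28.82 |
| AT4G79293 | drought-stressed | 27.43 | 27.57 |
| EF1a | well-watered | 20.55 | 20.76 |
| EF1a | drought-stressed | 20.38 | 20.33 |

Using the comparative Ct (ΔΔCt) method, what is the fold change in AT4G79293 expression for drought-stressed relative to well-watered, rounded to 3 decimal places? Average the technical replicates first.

2.114

Mean Ct: AT4G79293 well-watered 28.880; AT4G79293 drought-stressed 27.500; EF1a well-watered 20.655; EF1a drought-stressed 20.355
ΔCt(well-watered) = 28.880 − 20.655 = 8.225
ΔCt(drought-stressed) = 27.500 − 20.355 = 7.145
ΔΔCt = 7.145 − 8.225 = -1.080
Fold change = 2^(−(-1.080)) = 2^1.080 = 2.1140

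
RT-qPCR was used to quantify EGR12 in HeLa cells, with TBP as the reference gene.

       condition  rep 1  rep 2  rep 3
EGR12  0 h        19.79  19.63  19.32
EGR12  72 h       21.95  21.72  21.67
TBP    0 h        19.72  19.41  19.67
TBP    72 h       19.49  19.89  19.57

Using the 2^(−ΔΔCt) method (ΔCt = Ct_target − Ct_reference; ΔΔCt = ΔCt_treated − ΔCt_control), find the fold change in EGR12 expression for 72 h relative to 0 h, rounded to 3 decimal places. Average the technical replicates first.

0.225

Mean Ct: EGR12 0 h 19.580; EGR12 72 h 21.780; TBP 0 h 19.600; TBP 72 h 19.650
ΔCt(0 h) = 19.580 − 19.600 = -0.020
ΔCt(72 h) = 21.780 − 19.650 = 2.130
ΔΔCt = 2.130 − (-0.020) = 2.150
Fold change = 2^(−2.150) = 0.2253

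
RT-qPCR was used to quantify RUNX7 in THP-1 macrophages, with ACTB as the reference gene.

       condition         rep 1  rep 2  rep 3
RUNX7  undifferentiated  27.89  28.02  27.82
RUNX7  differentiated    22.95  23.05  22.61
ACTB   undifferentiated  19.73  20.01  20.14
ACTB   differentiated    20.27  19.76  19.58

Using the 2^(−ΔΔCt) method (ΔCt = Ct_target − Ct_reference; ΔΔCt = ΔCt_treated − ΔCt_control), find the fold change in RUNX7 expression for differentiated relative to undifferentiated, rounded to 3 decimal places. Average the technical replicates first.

30.910

Mean Ct: RUNX7 undifferentiated 27.910; RUNX7 differentiated 22.870; ACTB undifferentiated 19.960; ACTB differentiated 19.870
ΔCt(undifferentiated) = 27.910 − 19.960 = 7.950
ΔCt(differentiated) = 22.870 − 19.870 = 3.000
ΔΔCt = 3.000 − 7.950 = -4.950
Fold change = 2^(−(-4.950)) = 2^4.950 = 30.9100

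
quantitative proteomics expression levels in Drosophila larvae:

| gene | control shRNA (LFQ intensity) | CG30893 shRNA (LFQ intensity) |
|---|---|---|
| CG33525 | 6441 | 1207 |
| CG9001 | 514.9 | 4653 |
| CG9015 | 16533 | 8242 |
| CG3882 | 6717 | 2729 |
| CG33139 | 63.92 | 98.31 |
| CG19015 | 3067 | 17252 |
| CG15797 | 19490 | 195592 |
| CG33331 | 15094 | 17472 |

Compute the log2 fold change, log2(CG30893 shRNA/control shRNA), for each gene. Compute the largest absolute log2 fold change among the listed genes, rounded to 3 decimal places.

3.327

log2(1207/6441) = -2.416  (CG33525)
log2(4653/514.9) = 3.176  (CG9001)
log2(8242/16533) = -1.004  (CG9015)
log2(2729/6717) = -1.299  (CG3882)
log2(98.31/63.92) = 0.621  (CG33139)
log2(17252/3067) = 2.492  (CG19015)
log2(195592/19490) = 3.327  (CG15797)
log2(17472/15094) = 0.211  (CG33331)
The largest magnitude belongs to CG15797.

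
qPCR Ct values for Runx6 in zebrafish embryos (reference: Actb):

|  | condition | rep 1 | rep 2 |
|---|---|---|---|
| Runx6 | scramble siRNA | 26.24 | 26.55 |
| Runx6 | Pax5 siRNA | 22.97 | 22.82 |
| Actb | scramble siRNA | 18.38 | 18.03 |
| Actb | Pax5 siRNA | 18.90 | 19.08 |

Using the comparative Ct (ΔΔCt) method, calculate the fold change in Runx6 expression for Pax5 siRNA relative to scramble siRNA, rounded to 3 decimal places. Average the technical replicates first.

19.495

Mean Ct: Runx6 scramble siRNA 26.395; Runx6 Pax5 siRNA 22.895; Actb scramble siRNA 18.205; Actb Pax5 siRNA 18.990
ΔCt(scramble siRNA) = 26.395 − 18.205 = 8.190
ΔCt(Pax5 siRNA) = 22.895 − 18.990 = 3.905
ΔΔCt = 3.905 − 8.190 = -4.285
Fold change = 2^(−(-4.285)) = 2^4.285 = 19.4946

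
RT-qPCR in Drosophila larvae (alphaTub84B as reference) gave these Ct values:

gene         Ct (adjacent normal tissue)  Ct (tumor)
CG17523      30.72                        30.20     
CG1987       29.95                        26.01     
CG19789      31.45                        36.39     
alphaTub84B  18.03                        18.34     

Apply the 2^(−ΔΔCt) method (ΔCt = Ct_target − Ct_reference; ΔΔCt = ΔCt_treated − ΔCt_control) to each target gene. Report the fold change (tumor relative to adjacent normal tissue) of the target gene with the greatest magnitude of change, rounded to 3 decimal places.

CG17523: ΔΔCt = (30.20−18.34) − (30.72−18.03) = 11.86 − 12.69 = -0.83; fold change = 2^0.83 = 1.778
CG1987: ΔΔCt = (26.01−18.34) − (29.95−18.03) = 7.67 − 11.92 = -4.25; fold change = 2^4.25 = 19.027
CG19789: ΔΔCt = (36.39−18.34) − (31.45−18.03) = 18.05 − 13.42 = 4.63; fold change = 2^-4.63 = 0.040
CG19789 has the largest |ΔΔCt| = 4.63.

0.040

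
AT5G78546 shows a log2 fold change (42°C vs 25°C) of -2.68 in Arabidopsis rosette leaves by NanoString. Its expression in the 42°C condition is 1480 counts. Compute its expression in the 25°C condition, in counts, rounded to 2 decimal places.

9484.67

Fold change = 2^(-2.68) = 0.1560
25°C expression = 1480 / 0.1560 = 9484.67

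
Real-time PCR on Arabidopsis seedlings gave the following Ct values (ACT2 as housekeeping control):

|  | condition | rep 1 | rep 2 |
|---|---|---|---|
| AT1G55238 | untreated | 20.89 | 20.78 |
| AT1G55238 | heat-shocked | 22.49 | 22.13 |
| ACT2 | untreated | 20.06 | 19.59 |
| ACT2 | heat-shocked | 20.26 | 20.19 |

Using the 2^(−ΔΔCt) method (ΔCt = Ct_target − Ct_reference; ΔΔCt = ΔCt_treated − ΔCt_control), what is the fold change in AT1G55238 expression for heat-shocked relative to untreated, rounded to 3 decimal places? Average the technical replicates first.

Mean Ct: AT1G55238 untreated 20.835; AT1G55238 heat-shocked 22.310; ACT2 untreated 19.825; ACT2 heat-shocked 20.225
ΔCt(untreated) = 20.835 − 19.825 = 1.010
ΔCt(heat-shocked) = 22.310 − 20.225 = 2.085
ΔΔCt = 2.085 − 1.010 = 1.075
Fold change = 2^(−1.075) = 0.4747

0.475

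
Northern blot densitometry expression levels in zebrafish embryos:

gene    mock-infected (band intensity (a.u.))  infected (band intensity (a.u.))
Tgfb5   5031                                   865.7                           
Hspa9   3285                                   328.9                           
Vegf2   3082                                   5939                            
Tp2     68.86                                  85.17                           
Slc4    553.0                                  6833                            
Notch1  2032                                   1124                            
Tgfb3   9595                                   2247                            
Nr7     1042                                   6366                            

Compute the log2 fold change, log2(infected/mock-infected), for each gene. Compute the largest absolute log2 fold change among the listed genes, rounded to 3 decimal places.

log2(865.7/5031) = -2.539  (Tgfb5)
log2(328.9/3285) = -3.320  (Hspa9)
log2(5939/3082) = 0.946  (Vegf2)
log2(85.17/68.86) = 0.307  (Tp2)
log2(6833/553.0) = 3.627  (Slc4)
log2(1124/2032) = -0.854  (Notch1)
log2(2247/9595) = -2.094  (Tgfb3)
log2(6366/1042) = 2.611  (Nr7)
The largest magnitude belongs to Slc4.

3.627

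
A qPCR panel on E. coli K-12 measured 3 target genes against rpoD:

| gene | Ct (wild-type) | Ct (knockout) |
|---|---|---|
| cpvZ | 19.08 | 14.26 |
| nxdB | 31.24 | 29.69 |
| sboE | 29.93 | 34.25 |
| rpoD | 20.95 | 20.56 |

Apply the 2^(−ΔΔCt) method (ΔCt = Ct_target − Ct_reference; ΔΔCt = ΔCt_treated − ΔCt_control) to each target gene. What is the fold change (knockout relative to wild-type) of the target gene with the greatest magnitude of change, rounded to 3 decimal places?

cpvZ: ΔΔCt = (14.26−20.56) − (19.08−20.95) = -6.30 − (-1.87) = -4.43; fold change = 2^4.43 = 21.556
nxdB: ΔΔCt = (29.69−20.56) − (31.24−20.95) = 9.13 − 10.29 = -1.16; fold change = 2^1.16 = 2.235
sboE: ΔΔCt = (34.25−20.56) − (29.93−20.95) = 13.69 − 8.98 = 4.71; fold change = 2^-4.71 = 0.038
sboE has the largest |ΔΔCt| = 4.71.

0.038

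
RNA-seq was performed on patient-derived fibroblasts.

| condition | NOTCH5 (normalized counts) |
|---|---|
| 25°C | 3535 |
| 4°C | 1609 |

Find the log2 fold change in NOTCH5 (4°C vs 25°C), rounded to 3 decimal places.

-1.136

Fold change = 1609 / 3535 = 0.4552
log2(0.4552) = -1.1355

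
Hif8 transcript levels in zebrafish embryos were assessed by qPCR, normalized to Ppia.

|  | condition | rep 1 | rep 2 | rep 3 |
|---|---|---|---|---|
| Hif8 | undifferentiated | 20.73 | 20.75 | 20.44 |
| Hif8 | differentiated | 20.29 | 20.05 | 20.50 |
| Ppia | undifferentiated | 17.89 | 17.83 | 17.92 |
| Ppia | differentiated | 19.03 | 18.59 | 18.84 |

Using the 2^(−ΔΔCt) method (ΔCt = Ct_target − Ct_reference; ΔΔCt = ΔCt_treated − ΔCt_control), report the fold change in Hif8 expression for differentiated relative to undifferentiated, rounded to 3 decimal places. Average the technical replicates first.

Mean Ct: Hif8 undifferentiated 20.640; Hif8 differentiated 20.280; Ppia undifferentiated 17.880; Ppia differentiated 18.820
ΔCt(undifferentiated) = 20.640 − 17.880 = 2.760
ΔCt(differentiated) = 20.280 − 18.820 = 1.460
ΔΔCt = 1.460 − 2.760 = -1.300
Fold change = 2^(−(-1.300)) = 2^1.300 = 2.4623

2.462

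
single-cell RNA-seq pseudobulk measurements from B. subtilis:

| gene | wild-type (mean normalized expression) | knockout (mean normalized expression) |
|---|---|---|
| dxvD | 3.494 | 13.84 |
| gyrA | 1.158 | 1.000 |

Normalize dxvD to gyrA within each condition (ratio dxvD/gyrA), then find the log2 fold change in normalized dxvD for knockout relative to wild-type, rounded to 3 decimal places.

dxvD/gyrA (wild-type) = 3.494 / 1.158 = 3.0173
dxvD/gyrA (knockout) = 13.84 / 1.000 = 13.84
Fold change = 13.84 / 3.0173 = 4.5869
log2(4.5869) = 2.1975

2.198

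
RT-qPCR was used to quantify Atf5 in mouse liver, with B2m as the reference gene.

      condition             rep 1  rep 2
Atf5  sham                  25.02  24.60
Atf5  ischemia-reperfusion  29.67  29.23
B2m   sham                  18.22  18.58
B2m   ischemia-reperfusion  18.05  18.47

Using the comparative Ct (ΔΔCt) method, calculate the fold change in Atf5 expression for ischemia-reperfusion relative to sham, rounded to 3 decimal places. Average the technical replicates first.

0.036

Mean Ct: Atf5 sham 24.810; Atf5 ischemia-reperfusion 29.450; B2m sham 18.400; B2m ischemia-reperfusion 18.260
ΔCt(sham) = 24.810 − 18.400 = 6.410
ΔCt(ischemia-reperfusion) = 29.450 − 18.260 = 11.190
ΔΔCt = 11.190 − 6.410 = 4.780
Fold change = 2^(−4.780) = 0.0364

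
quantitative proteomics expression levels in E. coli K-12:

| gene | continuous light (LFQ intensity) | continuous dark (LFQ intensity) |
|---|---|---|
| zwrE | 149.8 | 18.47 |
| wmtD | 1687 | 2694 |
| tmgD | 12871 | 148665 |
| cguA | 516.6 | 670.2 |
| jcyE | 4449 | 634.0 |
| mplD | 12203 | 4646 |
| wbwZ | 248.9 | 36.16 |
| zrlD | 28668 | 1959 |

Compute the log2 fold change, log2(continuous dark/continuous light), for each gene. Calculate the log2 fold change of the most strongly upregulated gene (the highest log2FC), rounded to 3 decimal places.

log2(18.47/149.8) = -3.020  (zwrE)
log2(2694/1687) = 0.675  (wmtD)
log2(148665/12871) = 3.530  (tmgD)
log2(670.2/516.6) = 0.376  (cguA)
log2(634.0/4449) = -2.811  (jcyE)
log2(4646/12203) = -1.393  (mplD)
log2(36.16/248.9) = -2.783  (wbwZ)
log2(1959/28668) = -3.871  (zrlD)
tmgD is most strongly upregulated.

3.530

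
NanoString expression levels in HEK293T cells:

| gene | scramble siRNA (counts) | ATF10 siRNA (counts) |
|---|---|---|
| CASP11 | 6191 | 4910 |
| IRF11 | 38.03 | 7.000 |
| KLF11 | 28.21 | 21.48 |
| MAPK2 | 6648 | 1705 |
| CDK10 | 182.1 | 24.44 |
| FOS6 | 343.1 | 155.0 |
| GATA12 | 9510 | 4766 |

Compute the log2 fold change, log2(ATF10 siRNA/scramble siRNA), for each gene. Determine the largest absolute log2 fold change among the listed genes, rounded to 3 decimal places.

2.897

log2(4910/6191) = -0.334  (CASP11)
log2(7.000/38.03) = -2.442  (IRF11)
log2(21.48/28.21) = -0.393  (KLF11)
log2(1705/6648) = -1.963  (MAPK2)
log2(24.44/182.1) = -2.897  (CDK10)
log2(155.0/343.1) = -1.146  (FOS6)
log2(4766/9510) = -0.997  (GATA12)
The largest magnitude belongs to CDK10.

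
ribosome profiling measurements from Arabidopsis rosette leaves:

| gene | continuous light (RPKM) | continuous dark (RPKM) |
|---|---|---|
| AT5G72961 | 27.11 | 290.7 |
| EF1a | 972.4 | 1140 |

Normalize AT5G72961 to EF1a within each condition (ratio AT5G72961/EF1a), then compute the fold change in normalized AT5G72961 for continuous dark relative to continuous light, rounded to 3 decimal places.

9.147

AT5G72961/EF1a (continuous light) = 27.11 / 972.4 = 0.027879
AT5G72961/EF1a (continuous dark) = 290.7 / 1140 = 0.255
Fold change = 0.255 / 0.027879 = 9.1465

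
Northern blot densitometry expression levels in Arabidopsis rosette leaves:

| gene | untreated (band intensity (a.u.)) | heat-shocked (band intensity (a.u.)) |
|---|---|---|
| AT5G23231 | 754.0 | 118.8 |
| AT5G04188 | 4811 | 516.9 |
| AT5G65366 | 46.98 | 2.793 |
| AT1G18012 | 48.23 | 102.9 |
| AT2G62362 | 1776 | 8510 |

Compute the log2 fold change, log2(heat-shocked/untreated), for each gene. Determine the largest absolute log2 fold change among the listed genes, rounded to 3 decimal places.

4.072

log2(118.8/754.0) = -2.666  (AT5G23231)
log2(516.9/4811) = -3.218  (AT5G04188)
log2(2.793/46.98) = -4.072  (AT5G65366)
log2(102.9/48.23) = 1.093  (AT1G18012)
log2(8510/1776) = 2.261  (AT2G62362)
The largest magnitude belongs to AT5G65366.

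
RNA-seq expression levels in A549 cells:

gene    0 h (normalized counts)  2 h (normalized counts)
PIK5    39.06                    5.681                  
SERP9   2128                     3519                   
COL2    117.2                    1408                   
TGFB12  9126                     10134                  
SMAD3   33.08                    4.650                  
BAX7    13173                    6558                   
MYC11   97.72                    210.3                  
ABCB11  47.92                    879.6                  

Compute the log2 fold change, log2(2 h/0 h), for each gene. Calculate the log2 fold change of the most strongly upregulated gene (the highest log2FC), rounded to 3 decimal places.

log2(5.681/39.06) = -2.781  (PIK5)
log2(3519/2128) = 0.726  (SERP9)
log2(1408/117.2) = 3.587  (COL2)
log2(10134/9126) = 0.151  (TGFB12)
log2(4.650/33.08) = -2.831  (SMAD3)
log2(6558/13173) = -1.006  (BAX7)
log2(210.3/97.72) = 1.106  (MYC11)
log2(879.6/47.92) = 4.198  (ABCB11)
ABCB11 is most strongly upregulated.

4.198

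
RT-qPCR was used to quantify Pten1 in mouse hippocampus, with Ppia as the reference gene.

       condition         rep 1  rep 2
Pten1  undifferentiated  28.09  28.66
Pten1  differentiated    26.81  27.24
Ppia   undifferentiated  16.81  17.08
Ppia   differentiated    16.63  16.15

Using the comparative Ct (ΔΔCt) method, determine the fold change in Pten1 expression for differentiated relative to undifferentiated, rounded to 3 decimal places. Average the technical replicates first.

1.735

Mean Ct: Pten1 undifferentiated 28.375; Pten1 differentiated 27.025; Ppia undifferentiated 16.945; Ppia differentiated 16.390
ΔCt(undifferentiated) = 28.375 − 16.945 = 11.430
ΔCt(differentiated) = 27.025 − 16.390 = 10.635
ΔΔCt = 10.635 − 11.430 = -0.795
Fold change = 2^(−(-0.795)) = 2^0.795 = 1.7351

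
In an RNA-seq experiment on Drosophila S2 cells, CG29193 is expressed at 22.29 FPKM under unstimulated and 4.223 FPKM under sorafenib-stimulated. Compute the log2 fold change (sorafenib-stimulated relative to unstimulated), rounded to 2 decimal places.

Fold change = 4.223 / 22.29 = 0.1895
log2(0.1895) = -2.400

-2.40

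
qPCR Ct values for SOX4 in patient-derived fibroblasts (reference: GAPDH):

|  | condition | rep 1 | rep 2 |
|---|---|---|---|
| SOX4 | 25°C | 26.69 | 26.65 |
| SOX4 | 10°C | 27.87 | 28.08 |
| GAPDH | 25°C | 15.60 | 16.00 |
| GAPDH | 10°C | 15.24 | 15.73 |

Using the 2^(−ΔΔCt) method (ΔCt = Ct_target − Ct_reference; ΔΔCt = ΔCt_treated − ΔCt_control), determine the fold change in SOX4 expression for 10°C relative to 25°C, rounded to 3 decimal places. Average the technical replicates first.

Mean Ct: SOX4 25°C 26.670; SOX4 10°C 27.975; GAPDH 25°C 15.800; GAPDH 10°C 15.485
ΔCt(25°C) = 26.670 − 15.800 = 10.870
ΔCt(10°C) = 27.975 − 15.485 = 12.490
ΔΔCt = 12.490 − 10.870 = 1.620
Fold change = 2^(−1.620) = 0.3253

0.325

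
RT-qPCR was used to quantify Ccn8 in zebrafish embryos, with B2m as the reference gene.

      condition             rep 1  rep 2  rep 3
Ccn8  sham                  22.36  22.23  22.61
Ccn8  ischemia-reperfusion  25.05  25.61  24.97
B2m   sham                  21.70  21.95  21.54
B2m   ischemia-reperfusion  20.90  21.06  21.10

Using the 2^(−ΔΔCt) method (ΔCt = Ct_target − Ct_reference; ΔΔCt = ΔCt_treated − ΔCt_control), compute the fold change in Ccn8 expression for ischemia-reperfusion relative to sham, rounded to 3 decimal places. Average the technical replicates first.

0.087

Mean Ct: Ccn8 sham 22.400; Ccn8 ischemia-reperfusion 25.210; B2m sham 21.730; B2m ischemia-reperfusion 21.020
ΔCt(sham) = 22.400 − 21.730 = 0.670
ΔCt(ischemia-reperfusion) = 25.210 − 21.020 = 4.190
ΔΔCt = 4.190 − 0.670 = 3.520
Fold change = 2^(−3.520) = 0.0872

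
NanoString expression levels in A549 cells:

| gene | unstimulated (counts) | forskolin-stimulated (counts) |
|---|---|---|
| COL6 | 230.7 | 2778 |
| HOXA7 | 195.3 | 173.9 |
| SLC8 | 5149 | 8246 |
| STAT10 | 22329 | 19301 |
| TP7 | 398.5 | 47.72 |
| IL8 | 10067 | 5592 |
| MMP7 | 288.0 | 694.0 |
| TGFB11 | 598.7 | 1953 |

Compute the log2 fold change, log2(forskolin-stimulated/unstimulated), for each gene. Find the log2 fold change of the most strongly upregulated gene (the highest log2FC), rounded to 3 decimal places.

3.590

log2(2778/230.7) = 3.590  (COL6)
log2(173.9/195.3) = -0.167  (HOXA7)
log2(8246/5149) = 0.679  (SLC8)
log2(19301/22329) = -0.210  (STAT10)
log2(47.72/398.5) = -3.062  (TP7)
log2(5592/10067) = -0.848  (IL8)
log2(694.0/288.0) = 1.269  (MMP7)
log2(1953/598.7) = 1.706  (TGFB11)
COL6 is most strongly upregulated.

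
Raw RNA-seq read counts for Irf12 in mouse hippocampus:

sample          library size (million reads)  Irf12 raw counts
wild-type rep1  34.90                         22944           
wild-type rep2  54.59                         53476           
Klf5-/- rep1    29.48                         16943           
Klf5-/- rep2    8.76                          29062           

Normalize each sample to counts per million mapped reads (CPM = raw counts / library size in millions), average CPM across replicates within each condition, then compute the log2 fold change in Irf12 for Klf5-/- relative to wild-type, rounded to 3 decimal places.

1.250

CPM(wild-type rep1) = 22944 / 34.90 = 657.4212
CPM(wild-type rep2) = 53476 / 54.59 = 979.5933
CPM(Klf5-/- rep1) = 16943 / 29.48 = 574.7286
CPM(Klf5-/- rep2) = 29062 / 8.76 = 3317.5799
mean CPM(wild-type) = 818.5073; mean CPM(Klf5-/-) = 1946.1543
Fold change = 1946.1543 / 818.5073 = 2.37769
log2(2.37769) = 1.2496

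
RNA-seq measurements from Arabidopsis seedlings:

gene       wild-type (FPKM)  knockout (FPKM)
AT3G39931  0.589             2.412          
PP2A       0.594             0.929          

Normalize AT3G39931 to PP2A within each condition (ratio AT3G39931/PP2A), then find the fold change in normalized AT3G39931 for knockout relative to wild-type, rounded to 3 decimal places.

AT3G39931/PP2A (wild-type) = 0.589 / 0.594 = 0.99158
AT3G39931/PP2A (knockout) = 2.412 / 0.929 = 2.5963
Fold change = 2.5963 / 0.99158 = 2.6184

2.618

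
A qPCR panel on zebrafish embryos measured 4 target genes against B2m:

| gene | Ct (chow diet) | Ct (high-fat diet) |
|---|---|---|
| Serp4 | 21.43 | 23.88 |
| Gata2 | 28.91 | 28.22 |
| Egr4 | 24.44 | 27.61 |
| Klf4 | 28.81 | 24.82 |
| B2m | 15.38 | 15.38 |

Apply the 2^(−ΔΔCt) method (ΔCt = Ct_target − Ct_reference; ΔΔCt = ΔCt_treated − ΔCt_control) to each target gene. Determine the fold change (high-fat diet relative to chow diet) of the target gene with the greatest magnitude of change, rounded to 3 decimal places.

15.889

Serp4: ΔΔCt = (23.88−15.38) − (21.43−15.38) = 8.50 − 6.05 = 2.45; fold change = 2^-2.45 = 0.183
Gata2: ΔΔCt = (28.22−15.38) − (28.91−15.38) = 12.84 − 13.53 = -0.69; fold change = 2^0.69 = 1.613
Egr4: ΔΔCt = (27.61−15.38) − (24.44−15.38) = 12.23 − 9.06 = 3.17; fold change = 2^-3.17 = 0.111
Klf4: ΔΔCt = (24.82−15.38) − (28.81−15.38) = 9.44 − 13.43 = -3.99; fold change = 2^3.99 = 15.889
Klf4 has the largest |ΔΔCt| = 3.99.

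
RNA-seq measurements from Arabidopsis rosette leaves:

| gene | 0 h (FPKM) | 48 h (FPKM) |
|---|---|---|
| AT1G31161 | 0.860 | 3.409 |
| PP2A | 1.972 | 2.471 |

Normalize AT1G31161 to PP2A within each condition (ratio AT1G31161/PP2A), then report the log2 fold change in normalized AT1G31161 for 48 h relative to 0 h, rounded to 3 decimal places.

1.662

AT1G31161/PP2A (0 h) = 0.860 / 1.972 = 0.43611
AT1G31161/PP2A (48 h) = 3.409 / 2.471 = 1.3796
Fold change = 1.3796 / 0.43611 = 3.1635
log2(3.1635) = 1.6615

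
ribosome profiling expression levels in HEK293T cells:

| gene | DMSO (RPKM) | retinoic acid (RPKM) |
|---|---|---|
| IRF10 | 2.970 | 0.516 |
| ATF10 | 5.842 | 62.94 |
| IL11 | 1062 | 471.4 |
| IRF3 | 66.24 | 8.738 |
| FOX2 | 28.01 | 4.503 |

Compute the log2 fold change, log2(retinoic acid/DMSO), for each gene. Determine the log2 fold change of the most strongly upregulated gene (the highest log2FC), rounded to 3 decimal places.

3.429

log2(0.516/2.970) = -2.525  (IRF10)
log2(62.94/5.842) = 3.429  (ATF10)
log2(471.4/1062) = -1.172  (IL11)
log2(8.738/66.24) = -2.922  (IRF3)
log2(4.503/28.01) = -2.637  (FOX2)
ATF10 is most strongly upregulated.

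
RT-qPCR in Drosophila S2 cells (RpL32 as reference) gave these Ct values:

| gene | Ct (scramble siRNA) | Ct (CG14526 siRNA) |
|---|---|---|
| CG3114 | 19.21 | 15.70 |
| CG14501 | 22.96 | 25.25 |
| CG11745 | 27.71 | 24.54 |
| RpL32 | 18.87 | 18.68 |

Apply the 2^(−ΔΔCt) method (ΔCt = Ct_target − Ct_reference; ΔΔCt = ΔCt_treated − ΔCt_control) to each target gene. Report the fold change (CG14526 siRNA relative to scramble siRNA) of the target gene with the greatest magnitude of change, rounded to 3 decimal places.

CG3114: ΔΔCt = (15.70−18.68) − (19.21−18.87) = -2.98 − 0.34 = -3.32; fold change = 2^3.32 = 9.987
CG14501: ΔΔCt = (25.25−18.68) − (22.96−18.87) = 6.57 − 4.09 = 2.48; fold change = 2^-2.48 = 0.179
CG11745: ΔΔCt = (24.54−18.68) − (27.71−18.87) = 5.86 − 8.84 = -2.98; fold change = 2^2.98 = 7.890
CG3114 has the largest |ΔΔCt| = 3.32.

9.987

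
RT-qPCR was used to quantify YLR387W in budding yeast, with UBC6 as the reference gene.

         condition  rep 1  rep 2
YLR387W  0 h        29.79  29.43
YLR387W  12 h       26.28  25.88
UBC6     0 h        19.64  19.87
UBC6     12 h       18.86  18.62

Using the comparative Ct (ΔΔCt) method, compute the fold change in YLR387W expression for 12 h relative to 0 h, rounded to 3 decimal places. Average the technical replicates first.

Mean Ct: YLR387W 0 h 29.610; YLR387W 12 h 26.080; UBC6 0 h 19.755; UBC6 12 h 18.740
ΔCt(0 h) = 29.610 − 19.755 = 9.855
ΔCt(12 h) = 26.080 − 18.740 = 7.340
ΔΔCt = 7.340 − 9.855 = -2.515
Fold change = 2^(−(-2.515)) = 2^2.515 = 5.7160

5.716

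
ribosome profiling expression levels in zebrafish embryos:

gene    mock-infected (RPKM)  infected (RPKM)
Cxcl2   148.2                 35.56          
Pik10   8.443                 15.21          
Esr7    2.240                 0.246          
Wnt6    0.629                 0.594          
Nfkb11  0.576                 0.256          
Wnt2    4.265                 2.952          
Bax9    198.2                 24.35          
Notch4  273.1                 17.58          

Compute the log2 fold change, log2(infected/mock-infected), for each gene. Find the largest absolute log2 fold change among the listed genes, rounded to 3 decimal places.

log2(35.56/148.2) = -2.059  (Cxcl2)
log2(15.21/8.443) = 0.849  (Pik10)
log2(0.246/2.240) = -3.187  (Esr7)
log2(0.594/0.629) = -0.083  (Wnt6)
log2(0.256/0.576) = -1.170  (Nfkb11)
log2(2.952/4.265) = -0.531  (Wnt2)
log2(24.35/198.2) = -3.025  (Bax9)
log2(17.58/273.1) = -3.957  (Notch4)
The largest magnitude belongs to Notch4.

3.957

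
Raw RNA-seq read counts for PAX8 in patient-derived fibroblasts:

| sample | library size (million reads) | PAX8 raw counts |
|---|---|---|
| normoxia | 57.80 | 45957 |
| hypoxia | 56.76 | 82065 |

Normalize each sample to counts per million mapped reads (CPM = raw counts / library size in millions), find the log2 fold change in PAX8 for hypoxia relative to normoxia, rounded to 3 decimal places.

CPM(normoxia) = 45957 / 57.80 = 795.1038
CPM(hypoxia) = 82065 / 56.76 = 1445.8245
Fold change = 1445.8245 / 795.1038 = 1.81841
log2(1.81841) = 0.8627

0.863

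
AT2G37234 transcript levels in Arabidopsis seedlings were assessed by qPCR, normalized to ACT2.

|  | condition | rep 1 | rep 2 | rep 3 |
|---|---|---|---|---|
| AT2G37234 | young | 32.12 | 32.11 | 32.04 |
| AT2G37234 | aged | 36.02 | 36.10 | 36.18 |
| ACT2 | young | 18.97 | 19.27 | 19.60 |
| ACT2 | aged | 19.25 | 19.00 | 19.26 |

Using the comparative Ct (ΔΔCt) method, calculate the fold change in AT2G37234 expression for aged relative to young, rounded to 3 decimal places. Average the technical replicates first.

0.058

Mean Ct: AT2G37234 young 32.090; AT2G37234 aged 36.100; ACT2 young 19.280; ACT2 aged 19.170
ΔCt(young) = 32.090 − 19.280 = 12.810
ΔCt(aged) = 36.100 − 19.170 = 16.930
ΔΔCt = 16.930 − 12.810 = 4.120
Fold change = 2^(−4.120) = 0.0575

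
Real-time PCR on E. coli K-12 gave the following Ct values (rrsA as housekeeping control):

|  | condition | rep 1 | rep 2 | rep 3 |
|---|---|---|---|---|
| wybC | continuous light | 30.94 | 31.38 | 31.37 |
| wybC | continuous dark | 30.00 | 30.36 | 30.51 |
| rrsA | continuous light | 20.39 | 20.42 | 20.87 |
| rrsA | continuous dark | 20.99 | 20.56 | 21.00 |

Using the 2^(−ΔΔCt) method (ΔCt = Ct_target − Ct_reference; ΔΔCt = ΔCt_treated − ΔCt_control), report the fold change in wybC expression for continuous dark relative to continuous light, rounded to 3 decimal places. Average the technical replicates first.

2.346

Mean Ct: wybC continuous light 31.230; wybC continuous dark 30.290; rrsA continuous light 20.560; rrsA continuous dark 20.850
ΔCt(continuous light) = 31.230 − 20.560 = 10.670
ΔCt(continuous dark) = 30.290 − 20.850 = 9.440
ΔΔCt = 9.440 − 10.670 = -1.230
Fold change = 2^(−(-1.230)) = 2^1.230 = 2.3457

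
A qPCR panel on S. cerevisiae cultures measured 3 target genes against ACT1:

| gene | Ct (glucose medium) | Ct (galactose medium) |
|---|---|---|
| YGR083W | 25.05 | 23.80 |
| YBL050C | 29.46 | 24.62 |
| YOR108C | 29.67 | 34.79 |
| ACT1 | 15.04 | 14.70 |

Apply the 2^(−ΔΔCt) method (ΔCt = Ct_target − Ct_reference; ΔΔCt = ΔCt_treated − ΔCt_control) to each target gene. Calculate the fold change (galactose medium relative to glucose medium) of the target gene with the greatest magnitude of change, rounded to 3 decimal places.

0.023

YGR083W: ΔΔCt = (23.80−14.70) − (25.05−15.04) = 9.10 − 10.01 = -0.91; fold change = 2^0.91 = 1.879
YBL050C: ΔΔCt = (24.62−14.70) − (29.46−15.04) = 9.92 − 14.42 = -4.50; fold change = 2^4.50 = 22.627
YOR108C: ΔΔCt = (34.79−14.70) − (29.67−15.04) = 20.09 − 14.63 = 5.46; fold change = 2^-5.46 = 0.023
YOR108C has the largest |ΔΔCt| = 5.46.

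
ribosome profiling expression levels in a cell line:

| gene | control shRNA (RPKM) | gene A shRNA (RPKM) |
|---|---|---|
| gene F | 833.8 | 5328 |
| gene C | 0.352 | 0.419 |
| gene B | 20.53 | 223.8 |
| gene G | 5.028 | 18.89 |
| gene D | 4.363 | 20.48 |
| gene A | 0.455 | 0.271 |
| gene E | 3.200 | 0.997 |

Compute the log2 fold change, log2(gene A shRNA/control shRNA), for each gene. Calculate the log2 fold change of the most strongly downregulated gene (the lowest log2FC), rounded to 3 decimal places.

log2(5328/833.8) = 2.676  (gene F)
log2(0.419/0.352) = 0.251  (gene C)
log2(223.8/20.53) = 3.446  (gene B)
log2(18.89/5.028) = 1.910  (gene G)
log2(20.48/4.363) = 2.231  (gene D)
log2(0.271/0.455) = -0.748  (gene A)
log2(0.997/3.200) = -1.682  (gene E)
gene E is most strongly downregulated.

-1.682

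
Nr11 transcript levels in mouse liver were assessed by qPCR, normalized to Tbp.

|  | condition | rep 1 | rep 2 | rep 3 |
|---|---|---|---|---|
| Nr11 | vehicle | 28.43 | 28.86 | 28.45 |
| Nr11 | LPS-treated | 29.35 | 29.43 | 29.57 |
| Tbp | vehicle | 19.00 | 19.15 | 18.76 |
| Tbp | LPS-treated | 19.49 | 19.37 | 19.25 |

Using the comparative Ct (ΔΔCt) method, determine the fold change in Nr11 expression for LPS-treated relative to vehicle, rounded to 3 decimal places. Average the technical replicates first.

0.722

Mean Ct: Nr11 vehicle 28.580; Nr11 LPS-treated 29.450; Tbp vehicle 18.970; Tbp LPS-treated 19.370
ΔCt(vehicle) = 28.580 − 18.970 = 9.610
ΔCt(LPS-treated) = 29.450 − 19.370 = 10.080
ΔΔCt = 10.080 − 9.610 = 0.470
Fold change = 2^(−0.470) = 0.7220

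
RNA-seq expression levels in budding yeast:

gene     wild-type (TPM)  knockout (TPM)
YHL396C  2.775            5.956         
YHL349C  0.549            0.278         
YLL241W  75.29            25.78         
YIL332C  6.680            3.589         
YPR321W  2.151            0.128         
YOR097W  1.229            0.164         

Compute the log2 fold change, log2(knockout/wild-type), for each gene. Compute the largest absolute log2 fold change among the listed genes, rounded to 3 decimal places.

4.071

log2(5.956/2.775) = 1.102  (YHL396C)
log2(0.278/0.549) = -0.982  (YHL349C)
log2(25.78/75.29) = -1.546  (YLL241W)
log2(3.589/6.680) = -0.896  (YIL332C)
log2(0.128/2.151) = -4.071  (YPR321W)
log2(0.164/1.229) = -2.906  (YOR097W)
The largest magnitude belongs to YPR321W.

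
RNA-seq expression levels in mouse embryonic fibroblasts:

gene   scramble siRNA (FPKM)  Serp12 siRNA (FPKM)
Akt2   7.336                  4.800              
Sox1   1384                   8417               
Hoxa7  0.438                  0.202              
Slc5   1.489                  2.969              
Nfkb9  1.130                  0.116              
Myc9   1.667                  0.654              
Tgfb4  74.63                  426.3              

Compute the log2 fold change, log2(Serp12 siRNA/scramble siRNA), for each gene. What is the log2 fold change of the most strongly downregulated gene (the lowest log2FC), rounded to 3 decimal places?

log2(4.800/7.336) = -0.612  (Akt2)
log2(8417/1384) = 2.604  (Sox1)
log2(0.202/0.438) = -1.117  (Hoxa7)
log2(2.969/1.489) = 0.996  (Slc5)
log2(0.116/1.130) = -3.284  (Nfkb9)
log2(0.654/1.667) = -1.350  (Myc9)
log2(426.3/74.63) = 2.514  (Tgfb4)
Nfkb9 is most strongly downregulated.

-3.284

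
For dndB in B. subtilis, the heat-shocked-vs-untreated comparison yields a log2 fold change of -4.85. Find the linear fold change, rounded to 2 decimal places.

Fold change = 2^(-4.85) = 0.035
That is, dndB drops to 3.5% of the untreated level.

0.03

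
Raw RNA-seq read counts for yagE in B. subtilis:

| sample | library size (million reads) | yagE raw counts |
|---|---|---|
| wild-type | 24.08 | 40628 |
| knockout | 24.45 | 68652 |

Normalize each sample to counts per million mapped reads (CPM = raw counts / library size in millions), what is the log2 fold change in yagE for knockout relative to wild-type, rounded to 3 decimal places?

0.735

CPM(wild-type) = 40628 / 24.08 = 1687.2093
CPM(knockout) = 68652 / 24.45 = 2807.8528
Fold change = 2807.8528 / 1687.2093 = 1.66420
log2(1.66420) = 0.7348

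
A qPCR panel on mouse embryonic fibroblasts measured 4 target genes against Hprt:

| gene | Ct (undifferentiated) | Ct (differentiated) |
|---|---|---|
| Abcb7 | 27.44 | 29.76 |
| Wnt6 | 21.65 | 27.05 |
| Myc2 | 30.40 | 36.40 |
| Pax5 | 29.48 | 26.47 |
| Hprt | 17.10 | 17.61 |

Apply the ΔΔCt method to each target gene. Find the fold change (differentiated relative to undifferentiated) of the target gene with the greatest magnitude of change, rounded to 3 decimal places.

0.022

Abcb7: ΔΔCt = (29.76−17.61) − (27.44−17.10) = 12.15 − 10.34 = 1.81; fold change = 2^-1.81 = 0.285
Wnt6: ΔΔCt = (27.05−17.61) − (21.65−17.10) = 9.44 − 4.55 = 4.89; fold change = 2^-4.89 = 0.034
Myc2: ΔΔCt = (36.40−17.61) − (30.40−17.10) = 18.79 − 13.30 = 5.49; fold change = 2^-5.49 = 0.022
Pax5: ΔΔCt = (26.47−17.61) − (29.48−17.10) = 8.86 − 12.38 = -3.52; fold change = 2^3.52 = 11.472
Myc2 has the largest |ΔΔCt| = 5.49.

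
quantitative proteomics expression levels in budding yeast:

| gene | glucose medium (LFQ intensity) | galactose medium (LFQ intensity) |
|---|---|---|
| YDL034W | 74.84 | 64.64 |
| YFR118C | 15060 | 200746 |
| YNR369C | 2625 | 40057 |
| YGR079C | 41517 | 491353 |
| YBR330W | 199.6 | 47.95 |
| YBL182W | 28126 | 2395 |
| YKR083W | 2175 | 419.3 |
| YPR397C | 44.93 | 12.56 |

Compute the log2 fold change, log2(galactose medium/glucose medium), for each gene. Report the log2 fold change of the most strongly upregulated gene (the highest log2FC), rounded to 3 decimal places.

log2(64.64/74.84) = -0.211  (YDL034W)
log2(200746/15060) = 3.737  (YFR118C)
log2(40057/2625) = 3.932  (YNR369C)
log2(491353/41517) = 3.565  (YGR079C)
log2(47.95/199.6) = -2.058  (YBR330W)
log2(2395/28126) = -3.554  (YBL182W)
log2(419.3/2175) = -2.375  (YKR083W)
log2(12.56/44.93) = -1.839  (YPR397C)
YNR369C is most strongly upregulated.

3.932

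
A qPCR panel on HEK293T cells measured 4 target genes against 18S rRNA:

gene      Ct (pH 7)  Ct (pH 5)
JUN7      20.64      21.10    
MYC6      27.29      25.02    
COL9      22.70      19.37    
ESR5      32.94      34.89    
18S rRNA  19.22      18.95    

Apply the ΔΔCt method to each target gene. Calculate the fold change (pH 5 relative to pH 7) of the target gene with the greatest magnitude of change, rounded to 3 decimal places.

8.340

JUN7: ΔΔCt = (21.10−18.95) − (20.64−19.22) = 2.15 − 1.42 = 0.73; fold change = 2^-0.73 = 0.603
MYC6: ΔΔCt = (25.02−18.95) − (27.29−19.22) = 6.07 − 8.07 = -2.00; fold change = 2^2.00 = 4.000
COL9: ΔΔCt = (19.37−18.95) − (22.70−19.22) = 0.42 − 3.48 = -3.06; fold change = 2^3.06 = 8.340
ESR5: ΔΔCt = (34.89−18.95) − (32.94−19.22) = 15.94 − 13.72 = 2.22; fold change = 2^-2.22 = 0.215
COL9 has the largest |ΔΔCt| = 3.06.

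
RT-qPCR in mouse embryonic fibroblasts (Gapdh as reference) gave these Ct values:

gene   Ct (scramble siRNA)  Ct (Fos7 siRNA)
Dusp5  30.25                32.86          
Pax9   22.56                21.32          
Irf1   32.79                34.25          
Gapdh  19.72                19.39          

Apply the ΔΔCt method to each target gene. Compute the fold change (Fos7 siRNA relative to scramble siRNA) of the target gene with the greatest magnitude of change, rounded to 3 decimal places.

Dusp5: ΔΔCt = (32.86−19.39) − (30.25−19.72) = 13.47 − 10.53 = 2.94; fold change = 2^-2.94 = 0.130
Pax9: ΔΔCt = (21.32−19.39) − (22.56−19.72) = 1.93 − 2.84 = -0.91; fold change = 2^0.91 = 1.879
Irf1: ΔΔCt = (34.25−19.39) − (32.79−19.72) = 14.86 − 13.07 = 1.79; fold change = 2^-1.79 = 0.289
Dusp5 has the largest |ΔΔCt| = 2.94.

0.130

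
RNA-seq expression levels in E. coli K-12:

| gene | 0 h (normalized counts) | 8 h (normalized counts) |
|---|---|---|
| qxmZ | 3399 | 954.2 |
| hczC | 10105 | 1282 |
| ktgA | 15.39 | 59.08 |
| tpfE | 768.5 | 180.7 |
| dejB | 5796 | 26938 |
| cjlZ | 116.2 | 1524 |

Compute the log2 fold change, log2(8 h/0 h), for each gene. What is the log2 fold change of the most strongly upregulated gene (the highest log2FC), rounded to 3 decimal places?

3.713

log2(954.2/3399) = -1.833  (qxmZ)
log2(1282/10105) = -2.979  (hczC)
log2(59.08/15.39) = 1.941  (ktgA)
log2(180.7/768.5) = -2.088  (tpfE)
log2(26938/5796) = 2.217  (dejB)
log2(1524/116.2) = 3.713  (cjlZ)
cjlZ is most strongly upregulated.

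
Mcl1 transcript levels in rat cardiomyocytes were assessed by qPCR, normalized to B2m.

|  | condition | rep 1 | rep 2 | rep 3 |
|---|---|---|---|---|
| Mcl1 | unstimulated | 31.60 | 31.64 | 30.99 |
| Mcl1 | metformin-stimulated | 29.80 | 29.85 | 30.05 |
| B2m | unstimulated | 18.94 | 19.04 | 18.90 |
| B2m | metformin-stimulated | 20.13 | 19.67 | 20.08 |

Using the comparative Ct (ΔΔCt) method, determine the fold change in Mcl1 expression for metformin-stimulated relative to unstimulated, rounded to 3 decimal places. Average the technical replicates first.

5.696

Mean Ct: Mcl1 unstimulated 31.410; Mcl1 metformin-stimulated 29.900; B2m unstimulated 18.960; B2m metformin-stimulated 19.960
ΔCt(unstimulated) = 31.410 − 18.960 = 12.450
ΔCt(metformin-stimulated) = 29.900 − 19.960 = 9.940
ΔΔCt = 9.940 − 12.450 = -2.510
Fold change = 2^(−(-2.510)) = 2^2.510 = 5.6962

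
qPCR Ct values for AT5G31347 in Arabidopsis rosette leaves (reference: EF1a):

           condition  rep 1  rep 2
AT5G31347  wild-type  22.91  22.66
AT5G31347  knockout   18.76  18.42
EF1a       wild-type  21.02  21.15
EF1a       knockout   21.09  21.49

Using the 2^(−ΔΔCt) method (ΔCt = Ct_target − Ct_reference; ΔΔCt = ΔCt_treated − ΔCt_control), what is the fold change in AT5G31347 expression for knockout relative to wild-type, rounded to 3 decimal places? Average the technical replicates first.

Mean Ct: AT5G31347 wild-type 22.785; AT5G31347 knockout 18.590; EF1a wild-type 21.085; EF1a knockout 21.290
ΔCt(wild-type) = 22.785 − 21.085 = 1.700
ΔCt(knockout) = 18.590 − 21.290 = -2.700
ΔΔCt = -2.700 − 1.700 = -4.400
Fold change = 2^(−(-4.400)) = 2^4.400 = 21.1121

21.112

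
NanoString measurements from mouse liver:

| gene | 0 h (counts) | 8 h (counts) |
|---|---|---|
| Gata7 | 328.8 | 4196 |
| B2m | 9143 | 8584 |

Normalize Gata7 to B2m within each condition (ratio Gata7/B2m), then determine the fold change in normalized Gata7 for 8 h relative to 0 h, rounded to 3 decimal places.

Gata7/B2m (0 h) = 328.8 / 9143 = 0.035962
Gata7/B2m (8 h) = 4196 / 8584 = 0.48882
Fold change = 0.48882 / 0.035962 = 13.5926

13.593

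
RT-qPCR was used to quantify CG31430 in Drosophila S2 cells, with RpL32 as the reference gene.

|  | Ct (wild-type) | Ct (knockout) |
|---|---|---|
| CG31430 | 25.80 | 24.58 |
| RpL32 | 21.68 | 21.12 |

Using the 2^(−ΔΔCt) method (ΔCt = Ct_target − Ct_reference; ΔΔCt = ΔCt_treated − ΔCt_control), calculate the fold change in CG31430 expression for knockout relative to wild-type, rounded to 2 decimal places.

1.58

ΔCt(wild-type) = 25.800 − 21.680 = 4.120
ΔCt(knockout) = 24.580 − 21.120 = 3.460
ΔΔCt = 3.460 − 4.120 = -0.660
Fold change = 2^(−(-0.660)) = 2^0.660 = 1.580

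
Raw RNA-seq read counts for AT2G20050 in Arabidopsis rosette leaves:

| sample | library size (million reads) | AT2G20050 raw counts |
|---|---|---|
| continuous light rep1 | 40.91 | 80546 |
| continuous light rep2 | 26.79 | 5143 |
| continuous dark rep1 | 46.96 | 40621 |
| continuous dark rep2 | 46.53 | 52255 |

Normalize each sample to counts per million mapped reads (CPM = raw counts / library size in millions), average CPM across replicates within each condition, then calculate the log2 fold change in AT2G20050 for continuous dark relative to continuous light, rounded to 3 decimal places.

-0.120

CPM(continuous light rep1) = 80546 / 40.91 = 1968.8585
CPM(continuous light rep2) = 5143 / 26.79 = 191.9746
CPM(continuous dark rep1) = 40621 / 46.96 = 865.0128
CPM(continuous dark rep2) = 52255 / 46.53 = 1123.0389
mean CPM(continuous light) = 1080.4165; mean CPM(continuous dark) = 994.0258
Fold change = 994.0258 / 1080.4165 = 0.92004
log2(0.92004) = -0.1202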